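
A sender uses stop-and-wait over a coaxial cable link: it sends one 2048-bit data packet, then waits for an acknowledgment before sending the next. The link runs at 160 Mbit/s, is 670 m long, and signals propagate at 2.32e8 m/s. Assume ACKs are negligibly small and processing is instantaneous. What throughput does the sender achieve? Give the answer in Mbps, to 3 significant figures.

110 Mbps

t_tx = L/R = 2048/160000000 = 1.28e-05 s.
t_prop = 670/2.32e+08 = 2.88793e-06 s; RTT = 5.77586e-06 s.
Cycle = t_tx + RTT = 1.85759e-05 s.
Throughput = L / cycle = 2048 / 1.85759e-05 = 110 Mbps.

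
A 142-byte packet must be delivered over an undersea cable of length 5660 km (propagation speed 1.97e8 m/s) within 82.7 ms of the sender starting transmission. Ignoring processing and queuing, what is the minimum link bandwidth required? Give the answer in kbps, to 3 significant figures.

21.0 kbps

L = 1136 bits.
Propagation delay = 5660000 / 197000000 = 28.731 ms.
Transmission budget = 82.7 − 28.731 = 53.969 ms.
R ≥ L / t_tx = 1136 bits / 0.053969 s = 21.0 kbps.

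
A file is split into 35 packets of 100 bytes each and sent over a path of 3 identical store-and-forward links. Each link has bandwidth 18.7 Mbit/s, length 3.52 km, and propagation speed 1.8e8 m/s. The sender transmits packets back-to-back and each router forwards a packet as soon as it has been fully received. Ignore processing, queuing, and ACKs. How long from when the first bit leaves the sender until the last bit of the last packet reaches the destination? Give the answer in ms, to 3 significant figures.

Per-hop transmission t_tx = L/R = 800/18700000 = 0.0427807 ms.
Per-hop propagation t_prop = 3520/180000000 = 0.0195556 ms.
Pipeline fill: first packet needs 3·t_tx to clear all hops; remaining 34 packets each add one t_tx.
Total = (3+35-1)·t_tx + 3·t_prop = 37·0.0427807 + 3·0.0195556 = 1.64 ms.

1.64 ms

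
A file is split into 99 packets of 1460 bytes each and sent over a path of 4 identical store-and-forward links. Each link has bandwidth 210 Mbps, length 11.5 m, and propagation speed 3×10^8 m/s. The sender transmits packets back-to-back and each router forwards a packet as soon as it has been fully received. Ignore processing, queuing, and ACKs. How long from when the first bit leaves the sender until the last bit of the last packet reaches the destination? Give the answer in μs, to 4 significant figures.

Per-hop transmission t_tx = L/R = 11680/210000000 = 55.619 μs.
Per-hop propagation t_prop = 11.5/300000000 = 0.0383333 μs.
Pipeline fill: first packet needs 4·t_tx to clear all hops; remaining 98 packets each add one t_tx.
Total = (4+99-1)·t_tx + 4·t_prop = 102·55.619 + 4·0.0383333 = 5673 μs.

5673 μs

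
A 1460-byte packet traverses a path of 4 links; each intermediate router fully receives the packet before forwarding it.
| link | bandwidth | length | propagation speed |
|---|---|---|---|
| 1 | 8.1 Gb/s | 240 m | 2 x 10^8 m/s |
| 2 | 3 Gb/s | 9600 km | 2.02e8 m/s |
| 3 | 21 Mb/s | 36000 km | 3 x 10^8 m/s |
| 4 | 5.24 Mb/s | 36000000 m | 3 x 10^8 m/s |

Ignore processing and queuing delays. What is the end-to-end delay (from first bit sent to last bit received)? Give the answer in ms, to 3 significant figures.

290 ms

L = 1460 × 8 = 11680 bits.
Transmission delays (L/R per hop): 0.00144198, 0.00389333, 0.55619, 2.22901 ms; sum = 2.79053 ms.
Propagation delays (d/s per hop): 0.0012, 47.5248, 120, 120 ms; sum = 287.526 ms.
End-to-end = 290 ms.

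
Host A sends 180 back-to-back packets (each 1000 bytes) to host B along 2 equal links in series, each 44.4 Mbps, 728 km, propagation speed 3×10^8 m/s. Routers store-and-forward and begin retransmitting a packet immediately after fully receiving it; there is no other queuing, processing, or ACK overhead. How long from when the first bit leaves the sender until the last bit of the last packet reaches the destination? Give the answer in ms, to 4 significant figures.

37.47 ms

Per-hop transmission t_tx = L/R = 8000/44400000 = 0.18018 ms.
Per-hop propagation t_prop = 728000/300000000 = 2.42667 ms.
Pipeline fill: first packet needs 2·t_tx to clear all hops; remaining 179 packets each add one t_tx.
Total = (2+180-1)·t_tx + 2·t_prop = 181·0.18018 + 2·2.42667 = 37.47 ms.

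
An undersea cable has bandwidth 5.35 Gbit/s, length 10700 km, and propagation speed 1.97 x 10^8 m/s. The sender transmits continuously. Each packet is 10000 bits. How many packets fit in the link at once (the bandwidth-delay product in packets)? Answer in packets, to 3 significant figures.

29100 packets

Propagation delay = 10700000 / 197000000 = 0.0543147 s.
BDP = R × t_prop = 5350000000 × 0.0543147 = 290584000 bits.
In packets of 10000 bits: 29100 packets.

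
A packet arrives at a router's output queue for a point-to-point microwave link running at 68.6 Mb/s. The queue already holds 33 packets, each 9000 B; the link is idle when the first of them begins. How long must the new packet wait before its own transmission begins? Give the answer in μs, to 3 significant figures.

34600 μs

Each queued packet: L/R = 72000/68600000 = 1049.56 μs.
33 queued → 34635.6 μs.
Queuing delay = 34600 μs.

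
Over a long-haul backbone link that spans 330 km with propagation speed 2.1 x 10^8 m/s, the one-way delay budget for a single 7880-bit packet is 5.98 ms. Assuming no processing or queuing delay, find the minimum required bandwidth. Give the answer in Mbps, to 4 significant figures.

1.787 Mbps

Propagation delay = 330000 / 210000000 = 1.57143 ms.
Transmission budget = 5.98 − 1.57143 = 4.40857 ms.
R ≥ L / t_tx = 7880 bits / 0.00440857 s = 1.787 Mbps.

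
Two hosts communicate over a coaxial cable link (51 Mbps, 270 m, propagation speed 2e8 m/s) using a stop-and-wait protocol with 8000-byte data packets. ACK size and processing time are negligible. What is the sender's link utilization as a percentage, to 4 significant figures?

99.79 %

t_tx = L/R = 64000/51000000 = 0.0012549 s.
t_prop = 270/200000000 = 1.35e-06 s; RTT = 2.7e-06 s.
Cycle = t_tx + RTT = 0.0012576 s.
Utilization = t_tx / cycle = 0.0012549/0.0012576 = 99.79 %.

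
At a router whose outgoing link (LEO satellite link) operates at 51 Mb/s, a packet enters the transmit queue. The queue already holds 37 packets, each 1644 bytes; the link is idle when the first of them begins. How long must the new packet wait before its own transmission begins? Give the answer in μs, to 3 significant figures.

Each queued packet: L/R = 13152/51000000 = 257.882 μs.
37 queued → 9541.65 μs.
Queuing delay = 9540 μs.

9540 μs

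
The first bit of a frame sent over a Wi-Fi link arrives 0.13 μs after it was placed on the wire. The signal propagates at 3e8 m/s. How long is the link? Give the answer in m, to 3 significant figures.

d = s × t_prop = 300000000 × 1.3e-07 = 39.0 m.

39.0 m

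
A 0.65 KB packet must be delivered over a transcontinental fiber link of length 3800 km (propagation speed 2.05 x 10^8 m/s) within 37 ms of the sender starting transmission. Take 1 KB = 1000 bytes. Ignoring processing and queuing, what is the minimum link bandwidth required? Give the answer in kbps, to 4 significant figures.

281.6 kbps

L = 5200 bits.
Propagation delay = 3800000 / 2.05e+08 = 18.5366 ms.
Transmission budget = 37 − 18.5366 = 18.4634 ms.
R ≥ L / t_tx = 5200 bits / 0.0184634 s = 281.6 kbps.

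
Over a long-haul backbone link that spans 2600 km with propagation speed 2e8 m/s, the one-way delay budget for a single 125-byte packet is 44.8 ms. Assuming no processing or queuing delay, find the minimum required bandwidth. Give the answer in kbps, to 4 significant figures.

L = 1000 bits.
Propagation delay = 2600000 / 200000000 = 13 ms.
Transmission budget = 44.8 − 13 = 31.8 ms.
R ≥ L / t_tx = 1000 bits / 0.0318 s = 31.45 kbps.

31.45 kbps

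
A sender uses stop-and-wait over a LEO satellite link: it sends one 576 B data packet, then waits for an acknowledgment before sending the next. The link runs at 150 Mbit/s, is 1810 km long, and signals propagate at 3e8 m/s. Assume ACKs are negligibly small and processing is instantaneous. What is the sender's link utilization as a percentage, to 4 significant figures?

t_tx = L/R = 4608/150000000 = 3.072e-05 s.
t_prop = 1810000/300000000 = 0.00603333 s; RTT = 0.0120667 s.
Cycle = t_tx + RTT = 0.0120974 s.
Utilization = t_tx / cycle = 3.072e-05/0.0120974 = 0.2539 %.

0.2539 %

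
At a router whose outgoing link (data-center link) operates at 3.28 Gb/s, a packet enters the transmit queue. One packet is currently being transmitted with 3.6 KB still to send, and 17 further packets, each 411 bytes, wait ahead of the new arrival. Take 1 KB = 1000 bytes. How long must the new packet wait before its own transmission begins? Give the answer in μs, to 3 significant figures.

25.8 μs

Each queued packet: L/R = 3288/3280000000 = 1.00244 μs.
17 queued → 17.0415 μs.
Plus remaining 28800 bits of current packet: 8.78049 μs.
Queuing delay = 25.8 μs.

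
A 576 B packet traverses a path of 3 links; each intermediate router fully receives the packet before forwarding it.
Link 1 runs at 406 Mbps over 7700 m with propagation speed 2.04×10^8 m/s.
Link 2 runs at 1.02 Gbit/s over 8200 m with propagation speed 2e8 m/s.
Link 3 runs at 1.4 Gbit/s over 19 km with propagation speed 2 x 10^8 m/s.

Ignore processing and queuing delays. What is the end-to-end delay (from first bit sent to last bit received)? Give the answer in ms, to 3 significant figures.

0.193 ms

L = 576 × 8 = 4608 bits.
Transmission delays (L/R per hop): 0.0113498, 0.00451765, 0.00329143 ms; sum = 0.0191588 ms.
Propagation delays (d/s per hop): 0.0377451, 0.041, 0.095 ms; sum = 0.173745 ms.
End-to-end = 0.193 ms.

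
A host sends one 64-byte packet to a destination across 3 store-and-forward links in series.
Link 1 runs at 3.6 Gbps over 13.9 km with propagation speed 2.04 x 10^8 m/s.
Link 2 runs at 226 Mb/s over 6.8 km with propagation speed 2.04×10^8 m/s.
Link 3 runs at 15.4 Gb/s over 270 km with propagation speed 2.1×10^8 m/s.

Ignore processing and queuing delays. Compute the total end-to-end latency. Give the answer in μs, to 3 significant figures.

1390 μs

L = 64 × 8 = 512 bits.
Transmission delays (L/R per hop): 0.142222, 2.26549, 0.0332468 μs; sum = 2.44096 μs.
Propagation delays (d/s per hop): 68.1373, 33.3333, 1285.71 μs; sum = 1387.18 μs.
End-to-end = 1390 μs.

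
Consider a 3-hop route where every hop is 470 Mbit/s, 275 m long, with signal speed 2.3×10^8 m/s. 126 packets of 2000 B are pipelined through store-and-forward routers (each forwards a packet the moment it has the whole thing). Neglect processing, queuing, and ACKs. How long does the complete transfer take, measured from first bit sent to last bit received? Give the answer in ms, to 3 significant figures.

4.36 ms

Per-hop transmission t_tx = L/R = 16000/470000000 = 0.0340426 ms.
Per-hop propagation t_prop = 275/2.3e+08 = 0.00119565 ms.
Pipeline fill: first packet needs 3·t_tx to clear all hops; remaining 125 packets each add one t_tx.
Total = (3+126-1)·t_tx + 3·t_prop = 128·0.0340426 + 3·0.00119565 = 4.36 ms.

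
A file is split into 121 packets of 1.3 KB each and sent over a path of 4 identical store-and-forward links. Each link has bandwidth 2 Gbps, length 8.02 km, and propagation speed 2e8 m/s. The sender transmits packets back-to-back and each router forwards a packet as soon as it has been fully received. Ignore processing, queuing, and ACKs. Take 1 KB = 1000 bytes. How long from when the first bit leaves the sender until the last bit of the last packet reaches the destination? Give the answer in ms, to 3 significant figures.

0.805 ms

Per-hop transmission t_tx = L/R = 10400/2000000000 = 0.0052 ms.
Per-hop propagation t_prop = 8020/200000000 = 0.0401 ms.
Pipeline fill: first packet needs 4·t_tx to clear all hops; remaining 120 packets each add one t_tx.
Total = (4+121-1)·t_tx + 4·t_prop = 124·0.0052 + 4·0.0401 = 0.805 ms.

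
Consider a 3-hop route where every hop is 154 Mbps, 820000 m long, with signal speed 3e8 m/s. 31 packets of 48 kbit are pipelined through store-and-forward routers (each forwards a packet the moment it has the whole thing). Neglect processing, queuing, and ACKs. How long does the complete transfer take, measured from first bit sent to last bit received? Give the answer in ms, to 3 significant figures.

Per-hop transmission t_tx = L/R = 48000/154000000 = 0.311688 ms.
Per-hop propagation t_prop = 820000/300000000 = 2.73333 ms.
Pipeline fill: first packet needs 3·t_tx to clear all hops; remaining 30 packets each add one t_tx.
Total = (3+31-1)·t_tx + 3·t_prop = 33·0.311688 + 3·2.73333 = 18.5 ms.

18.5 ms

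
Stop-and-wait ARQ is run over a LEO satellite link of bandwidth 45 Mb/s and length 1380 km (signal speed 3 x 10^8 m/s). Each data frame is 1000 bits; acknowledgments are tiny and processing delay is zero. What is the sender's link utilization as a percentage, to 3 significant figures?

t_tx = L/R = 1000/45000000 = 2.22222e-05 s.
t_prop = 1380000/300000000 = 0.0046 s; RTT = 0.0092 s.
Cycle = t_tx + RTT = 0.00922222 s.
Utilization = t_tx / cycle = 2.22222e-05/0.00922222 = 0.241 %.

0.241 %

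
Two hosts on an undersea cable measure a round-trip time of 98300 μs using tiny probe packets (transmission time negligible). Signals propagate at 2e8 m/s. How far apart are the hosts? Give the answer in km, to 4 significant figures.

One-way propagation = RTT/2 = 49150 μs.
d = s × t = 200000000 × 0.04915 = 9830 km.

9830 km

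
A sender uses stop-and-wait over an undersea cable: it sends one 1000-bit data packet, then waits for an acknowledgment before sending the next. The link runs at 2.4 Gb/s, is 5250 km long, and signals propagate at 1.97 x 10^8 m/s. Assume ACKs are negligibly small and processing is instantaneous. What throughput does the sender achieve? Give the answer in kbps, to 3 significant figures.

18.8 kbps

t_tx = L/R = 1000/2400000000 = 4.16667e-07 s.
t_prop = 5250000/197000000 = 0.0266497 s; RTT = 0.0532995 s.
Cycle = t_tx + RTT = 0.0532999 s.
Throughput = L / cycle = 1000 / 0.0532999 = 18.8 kbps.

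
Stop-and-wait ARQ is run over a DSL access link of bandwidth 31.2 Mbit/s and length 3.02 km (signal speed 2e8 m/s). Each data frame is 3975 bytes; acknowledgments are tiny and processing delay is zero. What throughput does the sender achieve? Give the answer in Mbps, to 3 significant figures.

t_tx = L/R = 31800/31200000 = 0.00101923 s.
t_prop = 3020/200000000 = 1.51e-05 s; RTT = 3.02e-05 s.
Cycle = t_tx + RTT = 0.00104943 s.
Throughput = L / cycle = 31800 / 0.00104943 = 30.3 Mbps.

30.3 Mbps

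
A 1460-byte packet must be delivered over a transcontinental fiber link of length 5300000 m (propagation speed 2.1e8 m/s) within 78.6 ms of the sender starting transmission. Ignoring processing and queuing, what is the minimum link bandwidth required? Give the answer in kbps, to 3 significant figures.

219 kbps

L = 11680 bits.
Propagation delay = 5300000 / 210000000 = 25.2381 ms.
Transmission budget = 78.6 − 25.2381 = 53.3619 ms.
R ≥ L / t_tx = 11680 bits / 0.0533619 s = 219 kbps.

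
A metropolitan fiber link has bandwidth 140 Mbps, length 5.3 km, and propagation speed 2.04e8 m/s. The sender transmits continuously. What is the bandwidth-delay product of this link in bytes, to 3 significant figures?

455 bytes

Propagation delay = 5300 / 204000000 = 2.59804e-05 s.
BDP = R × t_prop = 140000000 × 2.59804e-05 = 3637.25 bits.
In bytes: 3637.25/8 = 455 bytes.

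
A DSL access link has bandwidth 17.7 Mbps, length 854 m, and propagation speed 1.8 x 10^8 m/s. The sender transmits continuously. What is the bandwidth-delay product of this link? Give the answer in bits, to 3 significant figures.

Propagation delay = 854 / 180000000 = 4.74444e-06 s.
BDP = R × t_prop = 17700000 × 4.74444e-06 = 83.9767 bits.

84.0 bits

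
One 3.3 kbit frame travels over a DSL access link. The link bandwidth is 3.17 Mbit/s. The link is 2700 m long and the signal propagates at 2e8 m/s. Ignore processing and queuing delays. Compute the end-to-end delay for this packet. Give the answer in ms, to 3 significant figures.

L = 3300 bits.
Transmission delay = L/R = 3300 / 3170000 = 1.04101 ms.
Propagation delay = d/s = 2700 m / 200000000 m/s = 0.0135 ms.
Total = 1.05 ms.

1.05 ms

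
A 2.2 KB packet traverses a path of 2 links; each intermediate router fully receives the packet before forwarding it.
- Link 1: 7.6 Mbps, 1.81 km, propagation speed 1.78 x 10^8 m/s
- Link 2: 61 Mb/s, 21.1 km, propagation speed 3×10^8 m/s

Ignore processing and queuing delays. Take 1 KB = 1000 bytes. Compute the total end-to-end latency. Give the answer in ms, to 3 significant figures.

L = 17600 bits.
Transmission delays (L/R per hop): 2.31579, 0.288525 ms; sum = 2.60431 ms.
Propagation delays (d/s per hop): 0.0101685, 0.0703333 ms; sum = 0.0805019 ms.
End-to-end = 2.68 ms.

2.68 ms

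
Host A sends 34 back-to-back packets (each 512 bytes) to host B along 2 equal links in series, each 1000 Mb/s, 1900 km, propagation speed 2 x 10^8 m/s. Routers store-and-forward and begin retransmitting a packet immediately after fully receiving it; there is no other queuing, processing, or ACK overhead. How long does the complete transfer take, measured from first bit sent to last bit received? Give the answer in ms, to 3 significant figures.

19.1 ms

Per-hop transmission t_tx = L/R = 4096/1000000000 = 0.004096 ms.
Per-hop propagation t_prop = 1900000/200000000 = 9.5 ms.
Pipeline fill: first packet needs 2·t_tx to clear all hops; remaining 33 packets each add one t_tx.
Total = (2+34-1)·t_tx + 2·t_prop = 35·0.004096 + 2·9.5 = 19.1 ms.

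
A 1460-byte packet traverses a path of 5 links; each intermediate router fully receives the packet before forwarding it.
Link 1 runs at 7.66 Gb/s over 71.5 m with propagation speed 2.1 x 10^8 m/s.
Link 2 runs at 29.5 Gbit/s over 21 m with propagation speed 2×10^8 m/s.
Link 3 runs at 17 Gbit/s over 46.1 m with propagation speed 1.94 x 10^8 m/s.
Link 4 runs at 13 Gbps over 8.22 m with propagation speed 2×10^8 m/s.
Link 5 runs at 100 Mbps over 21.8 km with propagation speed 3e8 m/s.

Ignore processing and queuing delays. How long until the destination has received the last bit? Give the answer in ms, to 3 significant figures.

L = 1460 × 8 = 11680 bits.
Transmission delays (L/R per hop): 0.0015248, 0.000395932, 0.000687059, 0.000898462, 0.1168 ms; sum = 0.120306 ms.
Propagation delays (d/s per hop): 0.000340476, 0.000105, 0.000237629, 4.11e-05, 0.0726667 ms; sum = 0.0733909 ms.
End-to-end = 0.194 ms.

0.194 ms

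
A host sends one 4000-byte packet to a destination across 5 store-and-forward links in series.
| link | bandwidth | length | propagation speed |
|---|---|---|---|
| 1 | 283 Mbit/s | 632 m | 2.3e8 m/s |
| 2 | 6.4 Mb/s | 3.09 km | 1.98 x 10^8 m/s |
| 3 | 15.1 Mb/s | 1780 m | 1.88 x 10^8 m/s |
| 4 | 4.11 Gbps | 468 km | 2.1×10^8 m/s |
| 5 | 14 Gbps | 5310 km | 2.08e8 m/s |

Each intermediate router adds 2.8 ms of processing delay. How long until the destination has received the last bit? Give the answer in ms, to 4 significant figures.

L = 4000 × 8 = 32000 bits.
Transmission delays (L/R per hop): 0.113074, 5, 2.11921, 0.00778589, 0.00228571 ms; sum = 7.24235 ms.
Propagation delays (d/s per hop): 0.00274783, 0.0156061, 0.00946809, 2.22857, 25.5288 ms; sum = 27.7852 ms.
Processing at 4 router(s): 4 × 2.8 ms = 11.2 ms.
End-to-end = 46.23 ms.

46.23 ms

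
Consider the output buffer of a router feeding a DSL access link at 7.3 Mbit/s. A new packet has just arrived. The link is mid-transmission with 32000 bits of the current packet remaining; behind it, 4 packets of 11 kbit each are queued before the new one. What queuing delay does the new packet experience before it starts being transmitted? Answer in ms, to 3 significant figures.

Each queued packet: L/R = 11000/7300000 = 1.50685 ms.
4 queued → 6.0274 ms.
Plus remaining 32000 bits of current packet: 4.38356 ms.
Queuing delay = 10.4 ms.

10.4 ms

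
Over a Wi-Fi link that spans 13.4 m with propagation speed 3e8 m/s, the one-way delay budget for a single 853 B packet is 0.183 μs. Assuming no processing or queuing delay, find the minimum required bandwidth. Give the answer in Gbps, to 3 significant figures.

49.3 Gbps

L = 6824 bits.
Propagation delay = 13.4 / 300000000 = 0.0446667 μs.
Transmission budget = 0.183 − 0.0446667 = 0.138333 μs.
R ≥ L / t_tx = 6824 bits / 1.38333e-07 s = 49.3 Gbps.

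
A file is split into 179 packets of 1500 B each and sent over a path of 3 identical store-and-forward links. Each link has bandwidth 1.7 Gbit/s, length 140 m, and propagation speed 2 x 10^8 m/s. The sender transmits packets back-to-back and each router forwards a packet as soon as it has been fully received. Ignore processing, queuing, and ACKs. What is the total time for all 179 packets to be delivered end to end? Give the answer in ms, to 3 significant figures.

Per-hop transmission t_tx = L/R = 12000/1700000000 = 0.00705882 ms.
Per-hop propagation t_prop = 140/200000000 = 0.0007 ms.
Pipeline fill: first packet needs 3·t_tx to clear all hops; remaining 178 packets each add one t_tx.
Total = (3+179-1)·t_tx + 3·t_prop = 181·0.00705882 + 3·0.0007 = 1.28 ms.

1.28 ms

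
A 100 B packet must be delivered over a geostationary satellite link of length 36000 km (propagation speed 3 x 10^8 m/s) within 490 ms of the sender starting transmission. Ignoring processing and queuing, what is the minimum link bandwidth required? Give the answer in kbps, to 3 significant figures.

2.16 kbps

L = 800 bits.
Propagation delay = 36000000 / 300000000 = 120 ms.
Transmission budget = 490 − 120 = 370 ms.
R ≥ L / t_tx = 800 bits / 0.37 s = 2.16 kbps.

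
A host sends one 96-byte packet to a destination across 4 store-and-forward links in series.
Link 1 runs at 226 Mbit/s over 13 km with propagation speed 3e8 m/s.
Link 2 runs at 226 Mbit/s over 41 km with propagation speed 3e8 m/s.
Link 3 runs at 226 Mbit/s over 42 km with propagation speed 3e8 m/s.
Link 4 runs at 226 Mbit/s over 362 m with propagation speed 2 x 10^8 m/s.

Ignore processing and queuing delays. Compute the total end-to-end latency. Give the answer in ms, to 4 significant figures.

L = 96 × 8 = 768 bits.
Transmission delay per hop = L/R = 768/226000000 = 0.00339823 ms; 4 hops → 0.0135929 ms.
Propagation delays (d/s per hop): 0.0433333, 0.136667, 0.14, 0.00181 ms; sum = 0.32181 ms.
End-to-end = 0.3354 ms.

0.3354 ms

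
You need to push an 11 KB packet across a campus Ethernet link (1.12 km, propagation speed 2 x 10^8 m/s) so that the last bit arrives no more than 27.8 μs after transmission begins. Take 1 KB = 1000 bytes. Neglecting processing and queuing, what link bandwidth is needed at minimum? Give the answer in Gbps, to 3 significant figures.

3.96 Gbps

L = 88000 bits.
Propagation delay = 1120 / 200000000 = 5.6 μs.
Transmission budget = 27.8 − 5.6 = 22.2 μs.
R ≥ L / t_tx = 88000 bits / 2.22e-05 s = 3.96 Gbps.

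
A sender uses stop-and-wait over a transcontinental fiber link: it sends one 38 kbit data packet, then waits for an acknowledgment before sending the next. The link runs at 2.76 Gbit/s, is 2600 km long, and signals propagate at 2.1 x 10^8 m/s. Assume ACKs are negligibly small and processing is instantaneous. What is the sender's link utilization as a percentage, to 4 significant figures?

t_tx = L/R = 38000/2760000000 = 1.37681e-05 s.
t_prop = 2600000/210000000 = 0.012381 s; RTT = 0.0247619 s.
Cycle = t_tx + RTT = 0.0247757 s.
Utilization = t_tx / cycle = 1.37681e-05/0.0247757 = 0.05557 %.

0.05557 %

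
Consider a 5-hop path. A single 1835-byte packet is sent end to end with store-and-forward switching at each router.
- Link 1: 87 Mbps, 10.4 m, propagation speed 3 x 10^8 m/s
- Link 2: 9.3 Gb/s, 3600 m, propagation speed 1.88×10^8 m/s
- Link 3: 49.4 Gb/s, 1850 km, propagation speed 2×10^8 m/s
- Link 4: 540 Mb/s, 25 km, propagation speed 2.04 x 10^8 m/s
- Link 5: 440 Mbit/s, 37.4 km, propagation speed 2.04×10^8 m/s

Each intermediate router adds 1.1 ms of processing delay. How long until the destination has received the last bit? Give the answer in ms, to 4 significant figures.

L = 1835 × 8 = 14680 bits.
Transmission delays (L/R per hop): 0.168736, 0.00157849, 0.000297166, 0.0271852, 0.0333636 ms; sum = 0.23116 ms.
Propagation delays (d/s per hop): 3.46667e-05, 0.0191489, 9.25, 0.122549, 0.183333 ms; sum = 9.57507 ms.
Processing at 4 router(s): 4 × 1.1 ms = 4.4 ms.
End-to-end = 14.21 ms.

14.21 ms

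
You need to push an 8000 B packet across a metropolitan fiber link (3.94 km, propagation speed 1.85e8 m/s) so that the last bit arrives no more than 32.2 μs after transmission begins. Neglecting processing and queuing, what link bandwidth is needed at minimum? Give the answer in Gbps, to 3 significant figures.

5.87 Gbps

L = 64000 bits.
Propagation delay = 3940 / 185000000 = 21.2973 μs.
Transmission budget = 32.2 − 21.2973 = 10.9027 μs.
R ≥ L / t_tx = 64000 bits / 1.09027e-05 s = 5.87 Gbps.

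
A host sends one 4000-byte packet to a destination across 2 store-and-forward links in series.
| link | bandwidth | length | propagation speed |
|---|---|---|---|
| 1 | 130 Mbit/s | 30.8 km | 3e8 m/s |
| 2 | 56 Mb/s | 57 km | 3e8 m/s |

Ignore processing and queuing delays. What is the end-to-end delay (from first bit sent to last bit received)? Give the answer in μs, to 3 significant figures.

1110 μs

L = 4000 × 8 = 32000 bits.
Transmission delays (L/R per hop): 246.154, 571.429 μs; sum = 817.582 μs.
Propagation delays (d/s per hop): 102.667, 190 μs; sum = 292.667 μs.
End-to-end = 1110 μs.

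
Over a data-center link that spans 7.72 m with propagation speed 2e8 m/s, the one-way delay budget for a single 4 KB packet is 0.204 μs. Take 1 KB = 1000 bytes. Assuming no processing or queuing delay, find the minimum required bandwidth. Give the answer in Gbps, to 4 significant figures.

L = 32000 bits.
Propagation delay = 7.72 / 200000000 = 0.0386 μs.
Transmission budget = 0.204 − 0.0386 = 0.1654 μs.
R ≥ L / t_tx = 32000 bits / 1.654e-07 s = 193.5 Gbps.

193.5 Gbps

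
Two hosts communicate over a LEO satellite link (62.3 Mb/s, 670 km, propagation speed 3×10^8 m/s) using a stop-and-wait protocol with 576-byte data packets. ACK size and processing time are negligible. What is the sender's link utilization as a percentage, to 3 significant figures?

t_tx = L/R = 4608/62300000 = 7.39647e-05 s.
t_prop = 670000/300000000 = 0.00223333 s; RTT = 0.00446667 s.
Cycle = t_tx + RTT = 0.00454063 s.
Utilization = t_tx / cycle = 7.39647e-05/0.00454063 = 1.63 %.

1.63 %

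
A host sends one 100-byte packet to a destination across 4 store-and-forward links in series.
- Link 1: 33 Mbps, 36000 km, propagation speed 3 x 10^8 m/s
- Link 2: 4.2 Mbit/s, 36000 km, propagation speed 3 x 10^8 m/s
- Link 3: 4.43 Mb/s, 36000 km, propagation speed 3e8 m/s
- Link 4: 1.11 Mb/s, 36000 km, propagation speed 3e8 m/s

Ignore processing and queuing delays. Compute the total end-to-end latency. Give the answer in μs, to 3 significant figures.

L = 100 × 8 = 800 bits.
Transmission delays (L/R per hop): 24.2424, 190.476, 180.587, 720.721 μs; sum = 1116.03 μs.
Propagation delays (d/s per hop): 120000, 120000, 120000, 120000 μs; sum = 480000 μs.
End-to-end = 481000 μs.

481000 μs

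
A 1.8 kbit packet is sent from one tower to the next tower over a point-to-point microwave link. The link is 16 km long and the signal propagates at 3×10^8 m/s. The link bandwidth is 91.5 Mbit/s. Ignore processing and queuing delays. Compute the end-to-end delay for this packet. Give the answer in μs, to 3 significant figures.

L = 1800 bits.
Transmission delay = L/R = 1800 / 91500000 = 19.6721 μs.
Propagation delay = d/s = 16000 m / 300000000 m/s = 53.3333 μs.
Total = 73.0 μs.

73.0 μs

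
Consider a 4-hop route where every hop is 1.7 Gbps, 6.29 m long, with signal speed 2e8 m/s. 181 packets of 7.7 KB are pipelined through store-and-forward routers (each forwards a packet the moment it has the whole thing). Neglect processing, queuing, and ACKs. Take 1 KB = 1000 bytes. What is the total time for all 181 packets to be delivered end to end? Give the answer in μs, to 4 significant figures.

6667 μs

Per-hop transmission t_tx = L/R = 61600/1700000000 = 36.2353 μs.
Per-hop propagation t_prop = 6.29/200000000 = 0.03145 μs.
Pipeline fill: first packet needs 4·t_tx to clear all hops; remaining 180 packets each add one t_tx.
Total = (4+181-1)·t_tx + 4·t_prop = 184·36.2353 + 4·0.03145 = 6667 μs.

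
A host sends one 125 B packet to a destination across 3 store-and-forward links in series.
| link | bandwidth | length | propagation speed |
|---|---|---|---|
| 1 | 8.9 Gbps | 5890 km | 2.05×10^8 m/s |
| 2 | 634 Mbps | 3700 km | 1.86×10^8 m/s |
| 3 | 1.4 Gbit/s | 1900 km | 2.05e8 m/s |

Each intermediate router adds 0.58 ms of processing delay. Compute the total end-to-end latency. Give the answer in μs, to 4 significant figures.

L = 125 × 8 = 1000 bits.
Transmission delays (L/R per hop): 0.11236, 1.57729, 0.714286 μs; sum = 2.40393 μs.
Propagation delays (d/s per hop): 28731.7, 19892.5, 9268.29 μs; sum = 57892.5 μs.
Processing at 2 router(s): 2 × 0.58 ms = 1160 μs.
End-to-end = 59050 μs.

59050 μs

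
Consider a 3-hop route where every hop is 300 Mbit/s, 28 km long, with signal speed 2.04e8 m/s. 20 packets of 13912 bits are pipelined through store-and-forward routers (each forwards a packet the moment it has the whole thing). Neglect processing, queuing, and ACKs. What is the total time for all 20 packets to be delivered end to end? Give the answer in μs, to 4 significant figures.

1432 μs

Per-hop transmission t_tx = L/R = 13912/300000000 = 46.3733 μs.
Per-hop propagation t_prop = 28000/204000000 = 137.255 μs.
Pipeline fill: first packet needs 3·t_tx to clear all hops; remaining 19 packets each add one t_tx.
Total = (3+20-1)·t_tx + 3·t_prop = 22·46.3733 + 3·137.255 = 1432 μs.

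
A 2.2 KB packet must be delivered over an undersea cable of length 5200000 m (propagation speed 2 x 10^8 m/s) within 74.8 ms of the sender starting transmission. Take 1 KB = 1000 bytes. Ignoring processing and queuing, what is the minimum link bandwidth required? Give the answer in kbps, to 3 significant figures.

L = 17600 bits.
Propagation delay = 5200000 / 200000000 = 26 ms.
Transmission budget = 74.8 − 26 = 48.8 ms.
R ≥ L / t_tx = 17600 bits / 0.0488 s = 361 kbps.

361 kbps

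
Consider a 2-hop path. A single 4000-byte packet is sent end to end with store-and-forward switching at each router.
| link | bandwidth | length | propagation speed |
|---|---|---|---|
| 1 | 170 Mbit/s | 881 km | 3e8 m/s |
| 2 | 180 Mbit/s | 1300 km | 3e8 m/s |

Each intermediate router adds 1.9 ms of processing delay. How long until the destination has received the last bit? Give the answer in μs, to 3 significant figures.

L = 4000 × 8 = 32000 bits.
Transmission delays (L/R per hop): 188.235, 177.778 μs; sum = 366.013 μs.
Propagation delays (d/s per hop): 2936.67, 4333.33 μs; sum = 7270 μs.
Processing at 1 router(s): 1 × 1.9 ms = 1900 μs.
End-to-end = 9540 μs.

9540 μs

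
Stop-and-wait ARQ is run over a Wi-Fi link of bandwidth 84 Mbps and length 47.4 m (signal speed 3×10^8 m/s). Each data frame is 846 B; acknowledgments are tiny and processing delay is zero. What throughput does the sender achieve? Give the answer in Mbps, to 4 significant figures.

t_tx = L/R = 6768/84000000 = 8.05714e-05 s.
t_prop = 47.4/300000000 = 1.58e-07 s; RTT = 3.16e-07 s.
Cycle = t_tx + RTT = 8.08874e-05 s.
Throughput = L / cycle = 6768 / 8.08874e-05 = 83.67 Mbps.

83.67 Mbps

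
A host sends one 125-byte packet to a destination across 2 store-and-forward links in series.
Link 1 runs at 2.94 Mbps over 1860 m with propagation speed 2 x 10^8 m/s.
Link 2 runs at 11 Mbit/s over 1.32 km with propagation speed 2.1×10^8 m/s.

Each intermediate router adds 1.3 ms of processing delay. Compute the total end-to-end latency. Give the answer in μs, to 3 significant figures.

L = 125 × 8 = 1000 bits.
Transmission delays (L/R per hop): 340.136, 90.9091 μs; sum = 431.045 μs.
Propagation delays (d/s per hop): 9.3, 6.28571 μs; sum = 15.5857 μs.
Processing at 1 router(s): 1 × 1.3 ms = 1300 μs.
End-to-end = 1750 μs.

1750 μs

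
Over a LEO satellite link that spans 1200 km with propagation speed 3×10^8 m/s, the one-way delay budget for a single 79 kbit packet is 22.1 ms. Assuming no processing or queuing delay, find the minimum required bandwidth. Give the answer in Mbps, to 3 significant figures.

Propagation delay = 1200000 / 300000000 = 4 ms.
Transmission budget = 22.1 − 4 = 18.1 ms.
R ≥ L / t_tx = 79000 bits / 0.0181 s = 4.36 Mbps.

4.36 Mbps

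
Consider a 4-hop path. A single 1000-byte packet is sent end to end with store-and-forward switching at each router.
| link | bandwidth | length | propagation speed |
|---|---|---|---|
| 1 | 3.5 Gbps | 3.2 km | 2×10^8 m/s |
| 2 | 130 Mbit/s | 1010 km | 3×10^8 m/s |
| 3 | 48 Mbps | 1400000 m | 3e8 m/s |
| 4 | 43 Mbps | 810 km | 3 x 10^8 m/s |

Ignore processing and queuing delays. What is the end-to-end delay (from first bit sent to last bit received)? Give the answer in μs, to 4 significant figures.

L = 1000 × 8 = 8000 bits.
Transmission delays (L/R per hop): 2.28571, 61.5385, 166.667, 186.047 μs; sum = 416.537 μs.
Propagation delays (d/s per hop): 16, 3366.67, 4666.67, 2700 μs; sum = 10749.3 μs.
End-to-end = 11170 μs.

11170 μs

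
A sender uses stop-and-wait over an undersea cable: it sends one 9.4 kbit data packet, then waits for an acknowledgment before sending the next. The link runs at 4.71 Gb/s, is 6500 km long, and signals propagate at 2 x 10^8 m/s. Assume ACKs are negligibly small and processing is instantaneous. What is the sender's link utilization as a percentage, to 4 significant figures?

0.003070 %

t_tx = L/R = 9400/4710000000 = 1.99575e-06 s.
t_prop = 6500000/200000000 = 0.0325 s; RTT = 0.065 s.
Cycle = t_tx + RTT = 0.065002 s.
Utilization = t_tx / cycle = 1.99575e-06/0.065002 = 0.003070 %.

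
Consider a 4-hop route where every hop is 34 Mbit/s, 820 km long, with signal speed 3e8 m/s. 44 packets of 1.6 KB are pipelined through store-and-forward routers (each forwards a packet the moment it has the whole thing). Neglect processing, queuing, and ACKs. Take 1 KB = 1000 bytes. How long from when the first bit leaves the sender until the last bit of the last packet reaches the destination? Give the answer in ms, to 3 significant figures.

28.6 ms

Per-hop transmission t_tx = L/R = 12800/34000000 = 0.376471 ms.
Per-hop propagation t_prop = 820000/300000000 = 2.73333 ms.
Pipeline fill: first packet needs 4·t_tx to clear all hops; remaining 43 packets each add one t_tx.
Total = (4+44-1)·t_tx + 4·t_prop = 47·0.376471 + 4·2.73333 = 28.6 ms.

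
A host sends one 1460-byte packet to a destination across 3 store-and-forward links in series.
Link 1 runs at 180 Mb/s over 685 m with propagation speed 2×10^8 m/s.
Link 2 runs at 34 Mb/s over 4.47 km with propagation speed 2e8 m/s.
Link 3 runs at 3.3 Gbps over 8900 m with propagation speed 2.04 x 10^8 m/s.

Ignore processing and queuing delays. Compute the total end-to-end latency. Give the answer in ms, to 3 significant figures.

L = 1460 × 8 = 11680 bits.
Transmission delays (L/R per hop): 0.0648889, 0.343529, 0.00353939 ms; sum = 0.411958 ms.
Propagation delays (d/s per hop): 0.003425, 0.02235, 0.0436275 ms; sum = 0.0694025 ms.
End-to-end = 0.481 ms.

0.481 ms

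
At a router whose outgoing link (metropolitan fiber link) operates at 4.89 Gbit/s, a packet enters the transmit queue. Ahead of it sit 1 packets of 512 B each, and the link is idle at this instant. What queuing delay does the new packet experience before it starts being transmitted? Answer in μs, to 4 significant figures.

0.8376 μs

Each queued packet: L/R = 4096/4890000000 = 0.837628 μs.
1 queued → 0.837628 μs.
Queuing delay = 0.8376 μs.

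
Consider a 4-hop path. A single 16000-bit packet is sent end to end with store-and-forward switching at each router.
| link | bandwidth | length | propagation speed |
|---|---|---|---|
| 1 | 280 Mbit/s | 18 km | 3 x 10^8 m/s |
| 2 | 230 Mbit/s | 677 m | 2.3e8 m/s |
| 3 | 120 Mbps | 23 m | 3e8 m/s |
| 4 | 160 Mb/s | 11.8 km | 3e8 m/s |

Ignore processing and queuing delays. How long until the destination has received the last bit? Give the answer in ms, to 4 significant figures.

0.4624 ms

Transmission delays (L/R per hop): 0.0571429, 0.0695652, 0.133333, 0.1 ms; sum = 0.360041 ms.
Propagation delays (d/s per hop): 0.06, 0.00294348, 7.66667e-05, 0.0393333 ms; sum = 0.102353 ms.
End-to-end = 0.4624 ms.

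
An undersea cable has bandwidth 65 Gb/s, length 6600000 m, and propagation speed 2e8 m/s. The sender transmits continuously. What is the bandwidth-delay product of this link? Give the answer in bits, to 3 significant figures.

Propagation delay = 6600000 / 200000000 = 0.033 s.
BDP = R × t_prop = 65000000000 × 0.033 = 2145000000 bits.

2150000000 bits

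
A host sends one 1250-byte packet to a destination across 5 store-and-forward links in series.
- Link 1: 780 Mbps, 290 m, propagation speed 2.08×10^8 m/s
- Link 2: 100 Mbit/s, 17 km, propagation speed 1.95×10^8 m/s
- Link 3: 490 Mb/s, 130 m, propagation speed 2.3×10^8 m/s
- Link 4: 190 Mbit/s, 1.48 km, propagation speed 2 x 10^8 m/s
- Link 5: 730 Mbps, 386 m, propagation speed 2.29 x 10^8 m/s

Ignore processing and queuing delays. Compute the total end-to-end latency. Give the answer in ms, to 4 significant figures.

L = 1250 × 8 = 10000 bits.
Transmission delays (L/R per hop): 0.0128205, 0.1, 0.0204082, 0.0526316, 0.0136986 ms; sum = 0.199559 ms.
Propagation delays (d/s per hop): 0.00139423, 0.0871795, 0.000565217, 0.0074, 0.00168559 ms; sum = 0.0982245 ms.
End-to-end = 0.2978 ms.

0.2978 ms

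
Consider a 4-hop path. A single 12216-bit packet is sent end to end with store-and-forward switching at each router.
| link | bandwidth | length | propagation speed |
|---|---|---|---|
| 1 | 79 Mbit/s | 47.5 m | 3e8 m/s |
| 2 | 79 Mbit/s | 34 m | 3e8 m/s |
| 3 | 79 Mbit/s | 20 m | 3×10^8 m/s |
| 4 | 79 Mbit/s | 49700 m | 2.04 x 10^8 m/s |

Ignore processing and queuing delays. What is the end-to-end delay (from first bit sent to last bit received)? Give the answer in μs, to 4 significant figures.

862.5 μs

Transmission delay per hop = L/R = 12216/79000000 = 154.633 μs; 4 hops → 618.532 μs.
Propagation delays (d/s per hop): 0.158333, 0.113333, 0.0666667, 243.627 μs; sum = 243.966 μs.
End-to-end = 862.5 μs.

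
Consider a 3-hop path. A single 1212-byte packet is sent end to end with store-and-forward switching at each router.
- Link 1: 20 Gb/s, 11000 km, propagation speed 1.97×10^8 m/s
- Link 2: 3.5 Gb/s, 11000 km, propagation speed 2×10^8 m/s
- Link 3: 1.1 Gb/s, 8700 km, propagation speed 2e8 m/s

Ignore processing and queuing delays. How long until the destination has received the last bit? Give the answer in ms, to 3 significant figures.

L = 1212 × 8 = 9696 bits.
Transmission delays (L/R per hop): 0.0004848, 0.00277029, 0.00881455 ms; sum = 0.0120696 ms.
Propagation delays (d/s per hop): 55.8376, 55, 43.5 ms; sum = 154.338 ms.
End-to-end = 154 ms.

154 ms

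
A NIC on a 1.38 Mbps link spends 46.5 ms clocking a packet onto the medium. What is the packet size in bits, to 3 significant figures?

64200 bits

L = R × t_tx = 1380000 b/s × 0.0465 s = 64170 bits.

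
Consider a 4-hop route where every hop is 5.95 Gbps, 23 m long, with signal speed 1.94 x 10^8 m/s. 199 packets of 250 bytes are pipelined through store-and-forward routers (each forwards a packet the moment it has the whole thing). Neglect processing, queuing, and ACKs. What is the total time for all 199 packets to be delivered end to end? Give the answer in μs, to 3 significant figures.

Per-hop transmission t_tx = L/R = 2000/5950000000 = 0.336134 μs.
Per-hop propagation t_prop = 23/194000000 = 0.118557 μs.
Pipeline fill: first packet needs 4·t_tx to clear all hops; remaining 198 packets each add one t_tx.
Total = (4+199-1)·t_tx + 4·t_prop = 202·0.336134 + 4·0.118557 = 68.4 μs.

68.4 μs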